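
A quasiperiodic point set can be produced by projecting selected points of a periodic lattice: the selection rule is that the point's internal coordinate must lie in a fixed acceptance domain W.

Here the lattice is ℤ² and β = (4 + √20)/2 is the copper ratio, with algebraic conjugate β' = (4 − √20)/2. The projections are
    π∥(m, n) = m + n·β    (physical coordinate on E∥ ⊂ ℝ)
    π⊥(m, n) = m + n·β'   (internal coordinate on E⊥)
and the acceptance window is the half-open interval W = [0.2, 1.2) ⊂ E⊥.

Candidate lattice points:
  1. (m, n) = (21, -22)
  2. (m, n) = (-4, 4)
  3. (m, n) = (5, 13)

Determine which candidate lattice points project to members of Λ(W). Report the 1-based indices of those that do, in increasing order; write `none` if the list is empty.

Numerically β ≈ 4.23607 and β' = −1/β ≈ -0.23607.
#1 (21,-22): internal coord 21 + (-22)·β' = +26.19350; +26.19350 ∉ [0.2, 1.2) → out
#2 (-4,4): internal coord -4 + (4)·β' = -4.94427; -4.94427 ∉ [0.2, 1.2) → out
#3 (5,13): internal coord 5 + (13)·β' = +1.93112; +1.93112 ∉ [0.2, 1.2) → out

none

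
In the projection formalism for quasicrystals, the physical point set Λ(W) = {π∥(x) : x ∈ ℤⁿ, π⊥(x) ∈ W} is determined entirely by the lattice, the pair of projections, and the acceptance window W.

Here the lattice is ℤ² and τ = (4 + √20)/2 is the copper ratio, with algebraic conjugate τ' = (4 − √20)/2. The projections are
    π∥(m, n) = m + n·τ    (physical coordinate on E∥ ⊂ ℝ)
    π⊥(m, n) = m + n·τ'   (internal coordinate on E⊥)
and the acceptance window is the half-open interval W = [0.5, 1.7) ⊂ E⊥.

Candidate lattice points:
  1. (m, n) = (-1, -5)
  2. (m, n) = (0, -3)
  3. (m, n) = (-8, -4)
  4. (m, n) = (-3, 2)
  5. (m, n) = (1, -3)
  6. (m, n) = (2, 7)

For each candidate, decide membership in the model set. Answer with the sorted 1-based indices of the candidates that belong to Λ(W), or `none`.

Numerically τ ≈ 4.23607 and τ' = −1/τ ≈ -0.23607.
candidate 1: (m,n)=(-1,-5) → π∥ = -1-5·τ ≈ -22.18034, π⊥ = -1-5·τ' ≈ 0.18034 ∉ [0.5, 1.7) ⇒ out
candidate 2: (m,n)=(0,-3) → π∥ = 0-3·τ ≈ -12.70820, π⊥ = 0-3·τ' ≈ 0.70820 ∈ [0.5, 1.7) ⇒ IN Λ
candidate 3: (m,n)=(-8,-4) → π∥ = -8-4·τ ≈ -24.94427, π⊥ = -8-4·τ' ≈ -7.05573 ∉ [0.5, 1.7) ⇒ out
candidate 4: (m,n)=(-3,2) → π∥ = -3+2·τ ≈ 5.47214, π⊥ = -3+2·τ' ≈ -3.47214 ∉ [0.5, 1.7) ⇒ out
candidate 5: (m,n)=(1,-3) → π∥ = 1-3·τ ≈ -11.70820, π⊥ = 1-3·τ' ≈ 1.70820 ∉ [0.5, 1.7) ⇒ out
candidate 6: (m,n)=(2,7) → π∥ = 2+7·τ ≈ 31.65248, π⊥ = 2+7·τ' ≈ 0.34752 ∉ [0.5, 1.7) ⇒ out

2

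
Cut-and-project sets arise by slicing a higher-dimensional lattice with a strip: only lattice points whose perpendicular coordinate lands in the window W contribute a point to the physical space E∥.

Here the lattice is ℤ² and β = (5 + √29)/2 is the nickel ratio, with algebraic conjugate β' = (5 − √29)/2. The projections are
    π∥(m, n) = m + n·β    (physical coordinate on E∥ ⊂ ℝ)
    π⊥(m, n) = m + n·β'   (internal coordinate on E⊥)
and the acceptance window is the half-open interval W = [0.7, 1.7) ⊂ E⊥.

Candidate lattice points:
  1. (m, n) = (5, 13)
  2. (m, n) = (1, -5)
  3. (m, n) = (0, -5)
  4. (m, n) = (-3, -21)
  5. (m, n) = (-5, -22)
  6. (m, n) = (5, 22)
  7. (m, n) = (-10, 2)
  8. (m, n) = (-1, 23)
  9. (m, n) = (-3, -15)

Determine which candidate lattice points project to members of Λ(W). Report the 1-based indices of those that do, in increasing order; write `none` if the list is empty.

3, 4, 6

β' = (5−√29)/2 ≈ -0.19258.
candidate 1: (m,n)=(5,13) → π∥ = 5+13·β ≈ 72.50357, π⊥ = 5+13·β' ≈ 2.49643 ∉ [0.7, 1.7) ⇒ out
candidate 2: (m,n)=(1,-5) → π∥ = 1-5·β ≈ -24.96291, π⊥ = 1-5·β' ≈ 1.96291 ∉ [0.7, 1.7) ⇒ out
candidate 3: (m,n)=(0,-5) → π∥ = 0-5·β ≈ -25.96291, π⊥ = 0-5·β' ≈ 0.96291 ∈ [0.7, 1.7) ⇒ IN Λ
candidate 4: (m,n)=(-3,-21) → π∥ = -3-21·β ≈ -112.04423, π⊥ = -3-21·β' ≈ 1.04423 ∈ [0.7, 1.7) ⇒ IN Λ
candidate 5: (m,n)=(-5,-22) → π∥ = -5-22·β ≈ -119.23681, π⊥ = -5-22·β' ≈ -0.76319 ∉ [0.7, 1.7) ⇒ out
candidate 6: (m,n)=(5,22) → π∥ = 5+22·β ≈ 119.23681, π⊥ = 5+22·β' ≈ 0.76319 ∈ [0.7, 1.7) ⇒ IN Λ
candidate 7: (m,n)=(-10,2) → π∥ = -10+2·β ≈ 0.38516, π⊥ = -10+2·β' ≈ -10.38516 ∉ [0.7, 1.7) ⇒ out
candidate 8: (m,n)=(-1,23) → π∥ = -1+23·β ≈ 118.42940, π⊥ = -1+23·β' ≈ -5.42940 ∉ [0.7, 1.7) ⇒ out
candidate 9: (m,n)=(-3,-15) → π∥ = -3-15·β ≈ -80.88874, π⊥ = -3-15·β' ≈ -0.11126 ∉ [0.7, 1.7) ⇒ out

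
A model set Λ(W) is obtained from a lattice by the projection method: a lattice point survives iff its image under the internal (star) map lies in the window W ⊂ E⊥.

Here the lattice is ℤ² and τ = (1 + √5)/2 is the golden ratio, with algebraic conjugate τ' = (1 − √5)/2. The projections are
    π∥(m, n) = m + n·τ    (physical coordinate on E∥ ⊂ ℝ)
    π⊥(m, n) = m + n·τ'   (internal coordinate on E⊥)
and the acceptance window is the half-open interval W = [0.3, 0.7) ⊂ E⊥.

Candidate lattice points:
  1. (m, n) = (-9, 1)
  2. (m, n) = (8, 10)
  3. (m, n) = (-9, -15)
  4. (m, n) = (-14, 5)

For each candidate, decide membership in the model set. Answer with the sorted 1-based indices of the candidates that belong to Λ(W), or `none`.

none

Compute τ' = (1−√5)/2 = -0.6180, so π⊥(m,n) = m -0.6180·n.
#1 (-9,1): internal coord -9 + (1)·τ' = -9.6180; -9.6180 ∉ [0.3, 0.7) → out
#2 (8,10): internal coord 8 + (10)·τ' = +1.8197; +1.8197 ∉ [0.3, 0.7) → out
#3 (-9,-15): internal coord -9 + (-15)·τ' = +0.2705; +0.2705 ∉ [0.3, 0.7) → out
#4 (-14,5): internal coord -14 + (5)·τ' = -17.0902; -17.0902 ∉ [0.3, 0.7) → out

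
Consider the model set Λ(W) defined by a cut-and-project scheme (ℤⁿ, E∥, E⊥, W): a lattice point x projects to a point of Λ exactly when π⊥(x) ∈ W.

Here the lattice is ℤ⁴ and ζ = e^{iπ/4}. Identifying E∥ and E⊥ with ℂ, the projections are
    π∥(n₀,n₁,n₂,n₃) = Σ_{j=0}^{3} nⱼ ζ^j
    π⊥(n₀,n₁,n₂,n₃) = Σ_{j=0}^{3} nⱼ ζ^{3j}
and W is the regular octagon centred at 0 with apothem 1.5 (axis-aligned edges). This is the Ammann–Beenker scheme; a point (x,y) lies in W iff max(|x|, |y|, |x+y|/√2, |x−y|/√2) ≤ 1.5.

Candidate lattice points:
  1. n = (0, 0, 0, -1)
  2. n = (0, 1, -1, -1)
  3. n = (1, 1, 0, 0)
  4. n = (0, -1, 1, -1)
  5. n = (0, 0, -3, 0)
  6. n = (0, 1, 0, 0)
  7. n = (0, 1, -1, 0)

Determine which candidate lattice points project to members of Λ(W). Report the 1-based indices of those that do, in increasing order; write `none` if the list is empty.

With ζ = e^{iπ/4} the internal vectors are ζ^0,ζ^3,ζ^6,ζ^9.
candidate 1: n = (0, 0, 0, -1) → π⊥ ≈ (-0.7071, -0.7071); max(|x|,|y|,|x±y|/√2) = 1.0000 ≤ 1.5 ⇒ ∈ W
candidate 2: n = (0, 1, -1, -1) → π⊥ ≈ (-1.4142, +1.0000); max(|x|,|y|,|x±y|/√2) = 1.7071 > 1.5 ⇒ ∉ W
candidate 3: n = (1, 1, 0, 0) → π⊥ ≈ (+0.2929, +0.7071); max(|x|,|y|,|x±y|/√2) = 0.7071 ≤ 1.5 ⇒ ∈ W
candidate 4: n = (0, -1, 1, -1) → π⊥ ≈ (+0.0000, -2.4142); max(|x|,|y|,|x±y|/√2) = 2.4142 > 1.5 ⇒ ∉ W
candidate 5: n = (0, 0, -3, 0) → π⊥ ≈ (+0.0000, +3.0000); max(|x|,|y|,|x±y|/√2) = 3.0000 > 1.5 ⇒ ∉ W
candidate 6: n = (0, 1, 0, 0) → π⊥ ≈ (-0.7071, +0.7071); max(|x|,|y|,|x±y|/√2) = 1.0000 ≤ 1.5 ⇒ ∈ W
candidate 7: n = (0, 1, -1, 0) → π⊥ ≈ (-0.7071, +1.7071); max(|x|,|y|,|x±y|/√2) = 1.7071 > 1.5 ⇒ ∉ W

1, 3, 6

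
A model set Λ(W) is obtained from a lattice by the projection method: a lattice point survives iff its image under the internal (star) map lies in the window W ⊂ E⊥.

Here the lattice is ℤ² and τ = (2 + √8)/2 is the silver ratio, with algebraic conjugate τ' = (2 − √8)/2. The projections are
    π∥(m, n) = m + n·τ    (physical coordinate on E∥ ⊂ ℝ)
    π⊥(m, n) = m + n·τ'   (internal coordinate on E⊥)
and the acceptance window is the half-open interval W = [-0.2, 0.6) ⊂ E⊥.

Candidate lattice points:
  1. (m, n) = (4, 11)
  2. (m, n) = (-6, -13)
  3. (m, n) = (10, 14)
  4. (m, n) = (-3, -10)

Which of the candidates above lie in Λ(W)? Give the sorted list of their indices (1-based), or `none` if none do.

none

τ' = (2−√8)/2 ≈ -0.414214.
candidate 1: (m,n)=(4,11) → π∥ = 4+11·τ ≈ 30.556349, π⊥ = 4+11·τ' ≈ -0.556349 ∉ [-0.2, 0.6) ⇒ out
candidate 2: (m,n)=(-6,-13) → π∥ = -6-13·τ ≈ -37.384776, π⊥ = -6-13·τ' ≈ -0.615224 ∉ [-0.2, 0.6) ⇒ out
candidate 3: (m,n)=(10,14) → π∥ = 10+14·τ ≈ 43.798990, π⊥ = 10+14·τ' ≈ 4.201010 ∉ [-0.2, 0.6) ⇒ out
candidate 4: (m,n)=(-3,-10) → π∥ = -3-10·τ ≈ -27.142136, π⊥ = -3-10·τ' ≈ 1.142136 ∉ [-0.2, 0.6) ⇒ out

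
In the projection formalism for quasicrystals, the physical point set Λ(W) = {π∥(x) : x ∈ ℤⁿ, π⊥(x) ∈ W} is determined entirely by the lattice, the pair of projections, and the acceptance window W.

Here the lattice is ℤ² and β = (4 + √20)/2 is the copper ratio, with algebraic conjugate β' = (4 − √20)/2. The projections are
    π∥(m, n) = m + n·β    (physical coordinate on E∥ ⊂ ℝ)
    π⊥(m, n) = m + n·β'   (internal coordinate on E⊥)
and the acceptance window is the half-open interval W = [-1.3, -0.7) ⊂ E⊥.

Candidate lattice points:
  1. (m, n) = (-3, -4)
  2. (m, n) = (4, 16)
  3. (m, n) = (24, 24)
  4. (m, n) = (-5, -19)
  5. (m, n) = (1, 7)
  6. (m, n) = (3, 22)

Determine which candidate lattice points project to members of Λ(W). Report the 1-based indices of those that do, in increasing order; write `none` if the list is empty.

none

Compute β' = (4−√20)/2 = -0.2361, so π⊥(m,n) = m -0.2361·n.
candidate 1: (m,n)=(-3,-4) → π∥ = -3-4·β ≈ -19.9443, π⊥ = -3-4·β' ≈ -2.0557 ∉ [-1.3, -0.7) ⇒ out
candidate 2: (m,n)=(4,16) → π∥ = 4+16·β ≈ 71.7771, π⊥ = 4+16·β' ≈ 0.2229 ∉ [-1.3, -0.7) ⇒ out
candidate 3: (m,n)=(24,24) → π∥ = 24+24·β ≈ 125.6656, π⊥ = 24+24·β' ≈ 18.3344 ∉ [-1.3, -0.7) ⇒ out
candidate 4: (m,n)=(-5,-19) → π∥ = -5-19·β ≈ -85.4853, π⊥ = -5-19·β' ≈ -0.5147 ∉ [-1.3, -0.7) ⇒ out
candidate 5: (m,n)=(1,7) → π∥ = 1+7·β ≈ 30.6525, π⊥ = 1+7·β' ≈ -0.6525 ∉ [-1.3, -0.7) ⇒ out
candidate 6: (m,n)=(3,22) → π∥ = 3+22·β ≈ 96.1935, π⊥ = 3+22·β' ≈ -2.1935 ∉ [-1.3, -0.7) ⇒ out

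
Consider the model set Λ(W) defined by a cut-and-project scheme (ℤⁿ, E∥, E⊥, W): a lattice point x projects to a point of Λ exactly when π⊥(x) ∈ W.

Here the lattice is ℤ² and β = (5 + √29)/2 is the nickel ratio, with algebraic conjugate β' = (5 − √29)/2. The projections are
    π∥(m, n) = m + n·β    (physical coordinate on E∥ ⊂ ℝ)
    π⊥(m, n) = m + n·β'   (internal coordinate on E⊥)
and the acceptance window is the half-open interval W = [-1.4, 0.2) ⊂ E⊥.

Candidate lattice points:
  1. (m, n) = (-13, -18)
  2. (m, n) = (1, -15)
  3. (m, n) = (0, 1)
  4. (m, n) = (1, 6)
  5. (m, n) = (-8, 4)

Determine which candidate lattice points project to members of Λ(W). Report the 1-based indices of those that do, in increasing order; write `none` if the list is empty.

Numerically β ≈ 5.19258 and β' = −1/β ≈ -0.19258.
#1 (-13,-18): internal coord -13 + (-18)·β' = -9.53352; -9.53352 ∉ [-1.4, 0.2) → out
#2 (1,-15): internal coord 1 + (-15)·β' = +3.88874; +3.88874 ∉ [-1.4, 0.2) → out
#3 (0,1): internal coord 0 + (1)·β' = -0.19258; -0.19258 ∈ [-1.4, 0.2) → IN Λ
#4 (1,6): internal coord 1 + (6)·β' = -0.15549; -0.15549 ∈ [-1.4, 0.2) → IN Λ
#5 (-8,4): internal coord -8 + (4)·β' = -8.77033; -8.77033 ∉ [-1.4, 0.2) → out

3, 4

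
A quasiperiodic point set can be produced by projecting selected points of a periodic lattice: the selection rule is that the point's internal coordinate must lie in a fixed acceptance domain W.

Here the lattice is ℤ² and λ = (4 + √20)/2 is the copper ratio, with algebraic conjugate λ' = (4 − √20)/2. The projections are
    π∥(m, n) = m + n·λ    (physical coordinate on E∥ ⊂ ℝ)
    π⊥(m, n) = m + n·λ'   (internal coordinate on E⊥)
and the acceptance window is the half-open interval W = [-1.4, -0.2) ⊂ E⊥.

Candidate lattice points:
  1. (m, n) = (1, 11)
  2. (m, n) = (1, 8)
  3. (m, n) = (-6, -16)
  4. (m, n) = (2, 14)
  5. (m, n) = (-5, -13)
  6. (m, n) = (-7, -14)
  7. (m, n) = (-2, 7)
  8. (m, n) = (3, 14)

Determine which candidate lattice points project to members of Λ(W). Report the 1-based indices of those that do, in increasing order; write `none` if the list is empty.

Numerically λ ≈ 4.236068 and λ' = −1/λ ≈ -0.236068.
[1] lift (1,11): star map gives -1.596748; window check -1.4 ≤ -1.596748 < -0.2 is false → out
[2] lift (1,8): star map gives -0.888544; window check -1.4 ≤ -0.888544 < -0.2 is true → IN Λ
[3] lift (-6,-16): star map gives -2.222912; window check -1.4 ≤ -2.222912 < -0.2 is false → out
[4] lift (2,14): star map gives -1.304952; window check -1.4 ≤ -1.304952 < -0.2 is true → IN Λ
[5] lift (-5,-13): star map gives -1.931116; window check -1.4 ≤ -1.931116 < -0.2 is false → out
[6] lift (-7,-14): star map gives -3.695048; window check -1.4 ≤ -3.695048 < -0.2 is false → out
[7] lift (-2,7): star map gives -3.652476; window check -1.4 ≤ -3.652476 < -0.2 is false → out
[8] lift (3,14): star map gives -0.304952; window check -1.4 ≤ -0.304952 < -0.2 is true → IN Λ

2, 4, 8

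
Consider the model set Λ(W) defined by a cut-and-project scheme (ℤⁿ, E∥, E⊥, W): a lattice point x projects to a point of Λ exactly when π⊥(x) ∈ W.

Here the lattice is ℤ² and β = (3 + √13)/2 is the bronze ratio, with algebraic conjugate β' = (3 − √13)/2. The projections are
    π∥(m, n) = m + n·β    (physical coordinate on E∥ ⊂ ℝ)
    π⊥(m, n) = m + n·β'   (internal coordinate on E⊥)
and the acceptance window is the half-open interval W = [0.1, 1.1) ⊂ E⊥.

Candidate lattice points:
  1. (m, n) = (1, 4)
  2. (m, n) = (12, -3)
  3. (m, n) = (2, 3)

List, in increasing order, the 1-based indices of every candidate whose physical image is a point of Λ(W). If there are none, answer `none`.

Compute β' = (3−√13)/2 = -0.3028, so π⊥(m,n) = m -0.3028·n.
candidate 1: (m,n)=(1,4) → π∥ = 1+4·β ≈ 14.2111, π⊥ = 1+4·β' ≈ -0.2111 ∉ [0.1, 1.1) ⇒ out
candidate 2: (m,n)=(12,-3) → π∥ = 12-3·β ≈ 2.0917, π⊥ = 12-3·β' ≈ 12.9083 ∉ [0.1, 1.1) ⇒ out
candidate 3: (m,n)=(2,3) → π∥ = 2+3·β ≈ 11.9083, π⊥ = 2+3·β' ≈ 1.0917 ∈ [0.1, 1.1) ⇒ IN Λ

3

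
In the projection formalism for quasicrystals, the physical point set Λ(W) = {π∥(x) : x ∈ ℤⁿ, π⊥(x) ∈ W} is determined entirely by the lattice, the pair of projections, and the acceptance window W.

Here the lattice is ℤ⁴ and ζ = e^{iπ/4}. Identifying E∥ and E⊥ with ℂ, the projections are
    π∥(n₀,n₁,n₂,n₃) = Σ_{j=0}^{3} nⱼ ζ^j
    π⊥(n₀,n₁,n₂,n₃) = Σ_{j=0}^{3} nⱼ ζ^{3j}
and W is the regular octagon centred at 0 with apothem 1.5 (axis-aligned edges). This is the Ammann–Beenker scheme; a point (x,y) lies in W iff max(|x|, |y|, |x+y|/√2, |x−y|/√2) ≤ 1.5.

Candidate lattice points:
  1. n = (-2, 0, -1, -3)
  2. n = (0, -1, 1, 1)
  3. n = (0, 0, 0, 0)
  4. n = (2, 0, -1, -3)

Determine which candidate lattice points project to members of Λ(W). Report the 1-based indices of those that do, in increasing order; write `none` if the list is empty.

3, 4

With ζ = e^{iπ/4} the internal vectors are ζ^0,ζ^3,ζ^6,ζ^9.
candidate 1: n = (-2, 0, -1, -3) → π⊥ ≈ (-4.121320, -1.121320); max(|x|,|y|,|x±y|/√2) = 4.121320 > 1.5 ⇒ ∉ W
candidate 2: n = (0, -1, 1, 1) → π⊥ ≈ (+1.414214, -1.000000); max(|x|,|y|,|x±y|/√2) = 1.707107 > 1.5 ⇒ ∉ W
candidate 3: n = (0, 0, 0, 0) → π⊥ ≈ (+0.000000, +0.000000); max(|x|,|y|,|x±y|/√2) = 0.000000 ≤ 1.5 ⇒ ∈ W
candidate 4: n = (2, 0, -1, -3) → π⊥ ≈ (-0.121320, -1.121320); max(|x|,|y|,|x±y|/√2) = 1.121320 ≤ 1.5 ⇒ ∈ W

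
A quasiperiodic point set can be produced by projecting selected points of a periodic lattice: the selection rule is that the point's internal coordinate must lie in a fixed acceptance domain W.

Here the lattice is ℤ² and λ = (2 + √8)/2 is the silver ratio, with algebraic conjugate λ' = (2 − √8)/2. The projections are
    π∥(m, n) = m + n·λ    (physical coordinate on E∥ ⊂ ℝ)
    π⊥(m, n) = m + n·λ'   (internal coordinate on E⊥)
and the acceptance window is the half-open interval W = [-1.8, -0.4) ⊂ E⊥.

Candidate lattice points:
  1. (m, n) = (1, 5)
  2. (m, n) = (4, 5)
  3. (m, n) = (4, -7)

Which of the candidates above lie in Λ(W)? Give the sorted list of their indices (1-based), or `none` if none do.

λ' = (2−√8)/2 ≈ -0.414214.
[1] lift (1,5): star map gives -1.071068; window check -1.8 ≤ -1.071068 < -0.4 is true → IN Λ
[2] lift (4,5): star map gives 1.928932; window check -1.8 ≤ 1.928932 < -0.4 is false → out
[3] lift (4,-7): star map gives 6.899495; window check -1.8 ≤ 6.899495 < -0.4 is false → out

1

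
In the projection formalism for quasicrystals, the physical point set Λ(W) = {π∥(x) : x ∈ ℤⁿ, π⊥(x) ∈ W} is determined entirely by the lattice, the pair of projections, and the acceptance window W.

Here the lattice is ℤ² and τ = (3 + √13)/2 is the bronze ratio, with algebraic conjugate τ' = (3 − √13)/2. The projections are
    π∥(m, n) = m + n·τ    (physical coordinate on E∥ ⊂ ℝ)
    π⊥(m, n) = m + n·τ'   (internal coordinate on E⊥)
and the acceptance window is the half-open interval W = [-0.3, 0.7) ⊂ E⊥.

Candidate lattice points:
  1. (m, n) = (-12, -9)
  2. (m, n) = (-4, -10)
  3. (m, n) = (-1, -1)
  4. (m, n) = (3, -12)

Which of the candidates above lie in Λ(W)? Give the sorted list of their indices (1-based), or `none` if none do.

none

Compute τ' = (3−√13)/2 = -0.30278, so π⊥(m,n) = m -0.30278·n.
#1 (-12,-9): internal coord -12 + (-9)·τ' = -9.27502; -9.27502 ∉ [-0.3, 0.7) → out
#2 (-4,-10): internal coord -4 + (-10)·τ' = -0.97224; -0.97224 ∉ [-0.3, 0.7) → out
#3 (-1,-1): internal coord -1 + (-1)·τ' = -0.69722; -0.69722 ∉ [-0.3, 0.7) → out
#4 (3,-12): internal coord 3 + (-12)·τ' = +6.63331; +6.63331 ∉ [-0.3, 0.7) → out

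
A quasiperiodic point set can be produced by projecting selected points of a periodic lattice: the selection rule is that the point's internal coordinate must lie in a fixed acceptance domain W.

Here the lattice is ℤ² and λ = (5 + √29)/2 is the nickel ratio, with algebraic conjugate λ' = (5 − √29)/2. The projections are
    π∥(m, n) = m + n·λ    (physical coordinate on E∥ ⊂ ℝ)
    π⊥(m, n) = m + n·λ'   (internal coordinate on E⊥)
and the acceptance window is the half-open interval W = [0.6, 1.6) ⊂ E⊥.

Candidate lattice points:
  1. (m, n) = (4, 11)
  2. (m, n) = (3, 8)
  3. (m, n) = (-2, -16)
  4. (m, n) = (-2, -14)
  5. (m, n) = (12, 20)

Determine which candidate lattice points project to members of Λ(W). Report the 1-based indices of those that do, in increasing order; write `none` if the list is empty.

Numerically λ ≈ 5.19258 and λ' = −1/λ ≈ -0.19258.
candidate 1: (m,n)=(4,11) → π∥ = 4+11·λ ≈ 61.11841, π⊥ = 4+11·λ' ≈ 1.88159 ∉ [0.6, 1.6) ⇒ out
candidate 2: (m,n)=(3,8) → π∥ = 3+8·λ ≈ 44.54066, π⊥ = 3+8·λ' ≈ 1.45934 ∈ [0.6, 1.6) ⇒ IN Λ
candidate 3: (m,n)=(-2,-16) → π∥ = -2-16·λ ≈ -85.08132, π⊥ = -2-16·λ' ≈ 1.08132 ∈ [0.6, 1.6) ⇒ IN Λ
candidate 4: (m,n)=(-2,-14) → π∥ = -2-14·λ ≈ -74.69615, π⊥ = -2-14·λ' ≈ 0.69615 ∈ [0.6, 1.6) ⇒ IN Λ
candidate 5: (m,n)=(12,20) → π∥ = 12+20·λ ≈ 115.85165, π⊥ = 12+20·λ' ≈ 8.14835 ∉ [0.6, 1.6) ⇒ out

2, 3, 4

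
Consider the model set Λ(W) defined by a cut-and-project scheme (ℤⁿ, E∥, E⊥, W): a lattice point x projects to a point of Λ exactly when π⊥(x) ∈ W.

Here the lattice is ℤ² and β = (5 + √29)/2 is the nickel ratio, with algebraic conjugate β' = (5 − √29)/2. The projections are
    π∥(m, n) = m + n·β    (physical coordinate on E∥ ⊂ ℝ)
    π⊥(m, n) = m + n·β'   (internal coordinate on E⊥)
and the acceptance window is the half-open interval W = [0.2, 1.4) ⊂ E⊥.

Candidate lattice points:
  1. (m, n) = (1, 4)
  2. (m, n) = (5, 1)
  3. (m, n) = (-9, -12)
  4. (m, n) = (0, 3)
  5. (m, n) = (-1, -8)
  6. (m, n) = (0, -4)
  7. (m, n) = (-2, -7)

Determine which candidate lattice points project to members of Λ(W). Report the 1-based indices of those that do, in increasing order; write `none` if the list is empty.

1, 5, 6

Compute β' = (5−√29)/2 = -0.192582, so π⊥(m,n) = m -0.192582·n.
#1 (1,4): internal coord 1 + (4)·β' = +0.229670; +0.229670 ∈ [0.2, 1.4) → IN Λ
#2 (5,1): internal coord 5 + (1)·β' = +4.807418; +4.807418 ∉ [0.2, 1.4) → out
#3 (-9,-12): internal coord -9 + (-12)·β' = -6.689011; -6.689011 ∉ [0.2, 1.4) → out
#4 (0,3): internal coord 0 + (3)·β' = -0.577747; -0.577747 ∉ [0.2, 1.4) → out
#5 (-1,-8): internal coord -1 + (-8)·β' = +0.540659; +0.540659 ∈ [0.2, 1.4) → IN Λ
#6 (0,-4): internal coord 0 + (-4)·β' = +0.770330; +0.770330 ∈ [0.2, 1.4) → IN Λ
#7 (-2,-7): internal coord -2 + (-7)·β' = -0.651923; -0.651923 ∉ [0.2, 1.4) → out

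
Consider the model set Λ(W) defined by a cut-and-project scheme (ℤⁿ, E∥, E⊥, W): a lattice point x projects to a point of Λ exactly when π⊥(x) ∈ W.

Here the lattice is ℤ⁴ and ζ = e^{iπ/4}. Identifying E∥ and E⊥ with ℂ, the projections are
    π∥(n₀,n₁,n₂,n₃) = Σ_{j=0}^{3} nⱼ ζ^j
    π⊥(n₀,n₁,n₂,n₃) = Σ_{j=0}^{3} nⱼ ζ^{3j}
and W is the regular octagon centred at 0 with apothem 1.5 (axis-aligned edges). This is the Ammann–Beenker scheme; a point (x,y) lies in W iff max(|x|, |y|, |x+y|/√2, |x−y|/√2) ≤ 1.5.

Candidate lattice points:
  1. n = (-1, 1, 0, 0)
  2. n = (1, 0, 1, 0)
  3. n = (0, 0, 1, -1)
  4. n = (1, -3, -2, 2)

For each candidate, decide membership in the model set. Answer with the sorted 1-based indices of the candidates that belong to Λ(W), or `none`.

With ζ = e^{iπ/4} the internal vectors are ζ^0,ζ^3,ζ^6,ζ^9.
candidate 1: n = (-1, 1, 0, 0) → π⊥ ≈ (-1.70711, +0.70711); max(|x|,|y|,|x±y|/√2) = 1.70711 > 1.5 ⇒ ∉ W
candidate 2: n = (1, 0, 1, 0) → π⊥ ≈ (+1.00000, -1.00000); max(|x|,|y|,|x±y|/√2) = 1.41421 ≤ 1.5 ⇒ ∈ W
candidate 3: n = (0, 0, 1, -1) → π⊥ ≈ (-0.70711, -1.70711); max(|x|,|y|,|x±y|/√2) = 1.70711 > 1.5 ⇒ ∉ W
candidate 4: n = (1, -3, -2, 2) → π⊥ ≈ (+4.53553, +1.29289); max(|x|,|y|,|x±y|/√2) = 4.53553 > 1.5 ⇒ ∉ W

2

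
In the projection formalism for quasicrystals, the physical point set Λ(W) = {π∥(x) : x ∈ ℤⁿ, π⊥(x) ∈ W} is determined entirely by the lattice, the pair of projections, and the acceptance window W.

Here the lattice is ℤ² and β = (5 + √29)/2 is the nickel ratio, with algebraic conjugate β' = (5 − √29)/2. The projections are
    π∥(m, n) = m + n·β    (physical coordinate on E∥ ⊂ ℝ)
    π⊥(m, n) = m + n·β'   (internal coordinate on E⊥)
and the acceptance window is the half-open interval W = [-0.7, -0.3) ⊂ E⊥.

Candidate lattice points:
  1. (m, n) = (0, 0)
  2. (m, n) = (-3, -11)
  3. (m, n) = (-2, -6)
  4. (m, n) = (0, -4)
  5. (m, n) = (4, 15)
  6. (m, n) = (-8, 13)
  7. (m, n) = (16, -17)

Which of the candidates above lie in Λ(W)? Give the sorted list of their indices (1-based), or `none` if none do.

none

β' = (5−√29)/2 ≈ -0.1926.
candidate 1: (m,n)=(0,0) → π∥ = 0+0·β ≈ 0.0000, π⊥ = 0+0·β' ≈ 0.0000 ∉ [-0.7, -0.3) ⇒ out
candidate 2: (m,n)=(-3,-11) → π∥ = -3-11·β ≈ -60.1184, π⊥ = -3-11·β' ≈ -0.8816 ∉ [-0.7, -0.3) ⇒ out
candidate 3: (m,n)=(-2,-6) → π∥ = -2-6·β ≈ -33.1555, π⊥ = -2-6·β' ≈ -0.8445 ∉ [-0.7, -0.3) ⇒ out
candidate 4: (m,n)=(0,-4) → π∥ = 0-4·β ≈ -20.7703, π⊥ = 0-4·β' ≈ 0.7703 ∉ [-0.7, -0.3) ⇒ out
candidate 5: (m,n)=(4,15) → π∥ = 4+15·β ≈ 81.8887, π⊥ = 4+15·β' ≈ 1.1113 ∉ [-0.7, -0.3) ⇒ out
candidate 6: (m,n)=(-8,13) → π∥ = -8+13·β ≈ 59.5036, π⊥ = -8+13·β' ≈ -10.5036 ∉ [-0.7, -0.3) ⇒ out
candidate 7: (m,n)=(16,-17) → π∥ = 16-17·β ≈ -72.2739, π⊥ = 16-17·β' ≈ 19.2739 ∉ [-0.7, -0.3) ⇒ out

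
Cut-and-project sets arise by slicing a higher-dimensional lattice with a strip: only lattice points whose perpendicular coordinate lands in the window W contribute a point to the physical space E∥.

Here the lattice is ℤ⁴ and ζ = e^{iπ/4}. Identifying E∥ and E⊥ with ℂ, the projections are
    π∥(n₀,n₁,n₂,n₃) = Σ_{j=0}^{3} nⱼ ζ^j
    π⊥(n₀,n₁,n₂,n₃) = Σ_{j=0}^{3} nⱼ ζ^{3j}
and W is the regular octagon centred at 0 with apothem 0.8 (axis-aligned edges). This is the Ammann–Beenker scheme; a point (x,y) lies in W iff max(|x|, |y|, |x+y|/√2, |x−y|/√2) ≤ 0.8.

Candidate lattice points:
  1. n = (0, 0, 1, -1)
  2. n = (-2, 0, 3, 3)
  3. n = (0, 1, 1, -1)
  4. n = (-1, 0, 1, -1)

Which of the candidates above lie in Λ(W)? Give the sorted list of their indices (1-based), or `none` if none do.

none

With ζ = e^{iπ/4} the internal vectors are ζ^0,ζ^3,ζ^6,ζ^9.
candidate 1: n = (0, 0, 1, -1) → π⊥ ≈ (-0.70711, -1.70711); max(|x|,|y|,|x±y|/√2) = 1.70711 > 0.8 ⇒ ∉ W
candidate 2: n = (-2, 0, 3, 3) → π⊥ ≈ (+0.12132, -0.87868); max(|x|,|y|,|x±y|/√2) = 0.87868 > 0.8 ⇒ ∉ W
candidate 3: n = (0, 1, 1, -1) → π⊥ ≈ (-1.41421, -1.00000); max(|x|,|y|,|x±y|/√2) = 1.70711 > 0.8 ⇒ ∉ W
candidate 4: n = (-1, 0, 1, -1) → π⊥ ≈ (-1.70711, -1.70711); max(|x|,|y|,|x±y|/√2) = 2.41421 > 0.8 ⇒ ∉ W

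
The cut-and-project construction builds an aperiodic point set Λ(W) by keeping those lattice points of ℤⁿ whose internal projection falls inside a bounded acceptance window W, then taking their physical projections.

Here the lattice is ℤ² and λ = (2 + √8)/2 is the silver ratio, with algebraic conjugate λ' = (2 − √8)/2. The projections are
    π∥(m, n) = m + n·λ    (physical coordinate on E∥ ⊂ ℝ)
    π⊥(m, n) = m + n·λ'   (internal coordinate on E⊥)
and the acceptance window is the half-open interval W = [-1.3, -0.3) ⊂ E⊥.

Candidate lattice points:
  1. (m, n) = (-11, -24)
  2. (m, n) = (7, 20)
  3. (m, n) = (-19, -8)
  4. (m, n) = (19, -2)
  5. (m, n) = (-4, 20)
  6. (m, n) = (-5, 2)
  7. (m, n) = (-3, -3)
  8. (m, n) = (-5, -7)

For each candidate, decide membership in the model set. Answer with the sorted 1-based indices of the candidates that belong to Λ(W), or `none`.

Numerically λ ≈ 2.414214 and λ' = −1/λ ≈ -0.414214.
[1] lift (-11,-24): star map gives -1.058875; window check -1.3 ≤ -1.058875 < -0.3 is true → IN Λ
[2] lift (7,20): star map gives -1.284271; window check -1.3 ≤ -1.284271 < -0.3 is true → IN Λ
[3] lift (-19,-8): star map gives -15.686292; window check -1.3 ≤ -15.686292 < -0.3 is false → out
[4] lift (19,-2): star map gives 19.828427; window check -1.3 ≤ 19.828427 < -0.3 is false → out
[5] lift (-4,20): star map gives -12.284271; window check -1.3 ≤ -12.284271 < -0.3 is false → out
[6] lift (-5,2): star map gives -5.828427; window check -1.3 ≤ -5.828427 < -0.3 is false → out
[7] lift (-3,-3): star map gives -1.757359; window check -1.3 ≤ -1.757359 < -0.3 is false → out
[8] lift (-5,-7): star map gives -2.100505; window check -1.3 ≤ -2.100505 < -0.3 is false → out

1, 2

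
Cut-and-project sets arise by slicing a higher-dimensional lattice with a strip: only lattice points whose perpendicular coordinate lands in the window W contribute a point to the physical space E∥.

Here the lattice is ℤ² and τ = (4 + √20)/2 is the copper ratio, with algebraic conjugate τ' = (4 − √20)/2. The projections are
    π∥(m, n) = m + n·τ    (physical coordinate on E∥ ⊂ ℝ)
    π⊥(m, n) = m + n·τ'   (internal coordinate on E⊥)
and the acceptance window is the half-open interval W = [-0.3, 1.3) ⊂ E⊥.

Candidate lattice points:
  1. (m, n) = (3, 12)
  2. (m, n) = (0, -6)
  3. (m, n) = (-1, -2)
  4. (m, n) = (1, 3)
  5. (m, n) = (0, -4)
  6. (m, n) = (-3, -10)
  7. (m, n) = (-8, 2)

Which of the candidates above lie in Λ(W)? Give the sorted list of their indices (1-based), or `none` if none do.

τ' = (4−√20)/2 ≈ -0.23607.
#1 (3,12): internal coord 3 + (12)·τ' = +0.16718; +0.16718 ∈ [-0.3, 1.3) → IN Λ
#2 (0,-6): internal coord 0 + (-6)·τ' = +1.41641; +1.41641 ∉ [-0.3, 1.3) → out
#3 (-1,-2): internal coord -1 + (-2)·τ' = -0.52786; -0.52786 ∉ [-0.3, 1.3) → out
#4 (1,3): internal coord 1 + (3)·τ' = +0.29180; +0.29180 ∈ [-0.3, 1.3) → IN Λ
#5 (0,-4): internal coord 0 + (-4)·τ' = +0.94427; +0.94427 ∈ [-0.3, 1.3) → IN Λ
#6 (-3,-10): internal coord -3 + (-10)·τ' = -0.63932; -0.63932 ∉ [-0.3, 1.3) → out
#7 (-8,2): internal coord -8 + (2)·τ' = -8.47214; -8.47214 ∉ [-0.3, 1.3) → out

1, 4, 5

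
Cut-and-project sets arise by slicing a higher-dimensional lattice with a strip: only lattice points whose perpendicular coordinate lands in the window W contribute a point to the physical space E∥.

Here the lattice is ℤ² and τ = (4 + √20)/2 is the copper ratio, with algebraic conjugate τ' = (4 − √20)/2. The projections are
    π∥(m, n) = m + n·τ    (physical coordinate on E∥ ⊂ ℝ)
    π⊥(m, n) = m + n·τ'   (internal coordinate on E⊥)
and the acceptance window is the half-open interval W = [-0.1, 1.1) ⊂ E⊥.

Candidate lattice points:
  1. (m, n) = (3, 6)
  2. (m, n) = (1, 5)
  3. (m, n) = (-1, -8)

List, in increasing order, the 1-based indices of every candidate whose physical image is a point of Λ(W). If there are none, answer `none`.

3

τ' = (4−√20)/2 ≈ -0.23607.
#1 (3,6): internal coord 3 + (6)·τ' = +1.58359; +1.58359 ∉ [-0.1, 1.1) → out
#2 (1,5): internal coord 1 + (5)·τ' = -0.18034; -0.18034 ∉ [-0.1, 1.1) → out
#3 (-1,-8): internal coord -1 + (-8)·τ' = +0.88854; +0.88854 ∈ [-0.1, 1.1) → IN Λ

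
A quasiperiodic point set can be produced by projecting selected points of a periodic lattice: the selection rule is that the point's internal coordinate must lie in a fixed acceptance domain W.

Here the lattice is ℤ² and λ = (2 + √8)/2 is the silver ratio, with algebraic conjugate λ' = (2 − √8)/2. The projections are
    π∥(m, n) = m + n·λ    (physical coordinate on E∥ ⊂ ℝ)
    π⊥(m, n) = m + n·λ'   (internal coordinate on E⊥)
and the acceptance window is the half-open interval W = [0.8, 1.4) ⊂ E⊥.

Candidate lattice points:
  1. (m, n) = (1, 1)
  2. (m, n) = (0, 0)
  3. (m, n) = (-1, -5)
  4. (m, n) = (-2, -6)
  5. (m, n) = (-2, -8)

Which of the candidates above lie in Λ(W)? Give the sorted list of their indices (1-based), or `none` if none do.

3, 5

Numerically λ ≈ 2.414214 and λ' = −1/λ ≈ -0.414214.
candidate 1: (m,n)=(1,1) → π∥ = 1+1·λ ≈ 3.414214, π⊥ = 1+1·λ' ≈ 0.585786 ∉ [0.8, 1.4) ⇒ out
candidate 2: (m,n)=(0,0) → π∥ = 0+0·λ ≈ 0.000000, π⊥ = 0+0·λ' ≈ 0.000000 ∉ [0.8, 1.4) ⇒ out
candidate 3: (m,n)=(-1,-5) → π∥ = -1-5·λ ≈ -13.071068, π⊥ = -1-5·λ' ≈ 1.071068 ∈ [0.8, 1.4) ⇒ IN Λ
candidate 4: (m,n)=(-2,-6) → π∥ = -2-6·λ ≈ -16.485281, π⊥ = -2-6·λ' ≈ 0.485281 ∉ [0.8, 1.4) ⇒ out
candidate 5: (m,n)=(-2,-8) → π∥ = -2-8·λ ≈ -21.313708, π⊥ = -2-8·λ' ≈ 1.313708 ∈ [0.8, 1.4) ⇒ IN Λ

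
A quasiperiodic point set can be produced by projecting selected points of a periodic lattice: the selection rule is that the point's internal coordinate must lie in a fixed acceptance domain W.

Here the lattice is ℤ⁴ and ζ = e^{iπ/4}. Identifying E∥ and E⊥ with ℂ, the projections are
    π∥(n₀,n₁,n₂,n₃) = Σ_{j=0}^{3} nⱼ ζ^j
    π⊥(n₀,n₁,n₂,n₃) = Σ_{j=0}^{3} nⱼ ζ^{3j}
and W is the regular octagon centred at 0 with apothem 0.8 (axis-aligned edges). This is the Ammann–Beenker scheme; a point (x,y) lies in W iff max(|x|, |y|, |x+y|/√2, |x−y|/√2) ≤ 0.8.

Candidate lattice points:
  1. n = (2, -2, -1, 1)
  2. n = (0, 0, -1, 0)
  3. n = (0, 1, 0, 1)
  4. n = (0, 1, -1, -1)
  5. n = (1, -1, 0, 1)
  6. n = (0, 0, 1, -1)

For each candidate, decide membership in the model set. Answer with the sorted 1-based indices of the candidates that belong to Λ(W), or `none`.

none

With ζ = e^{iπ/4} the internal vectors are ζ^0,ζ^3,ζ^6,ζ^9.
candidate 1: n = (2, -2, -1, 1) → π⊥ ≈ (+4.121320, +0.292893); max(|x|,|y|,|x±y|/√2) = 4.121320 > 0.8 ⇒ ∉ W
candidate 2: n = (0, 0, -1, 0) → π⊥ ≈ (+0.000000, +1.000000); max(|x|,|y|,|x±y|/√2) = 1.000000 > 0.8 ⇒ ∉ W
candidate 3: n = (0, 1, 0, 1) → π⊥ ≈ (+0.000000, +1.414214); max(|x|,|y|,|x±y|/√2) = 1.414214 > 0.8 ⇒ ∉ W
candidate 4: n = (0, 1, -1, -1) → π⊥ ≈ (-1.414214, +1.000000); max(|x|,|y|,|x±y|/√2) = 1.707107 > 0.8 ⇒ ∉ W
candidate 5: n = (1, -1, 0, 1) → π⊥ ≈ (+2.414214, +0.000000); max(|x|,|y|,|x±y|/√2) = 2.414214 > 0.8 ⇒ ∉ W
candidate 6: n = (0, 0, 1, -1) → π⊥ ≈ (-0.707107, -1.707107); max(|x|,|y|,|x±y|/√2) = 1.707107 > 0.8 ⇒ ∉ W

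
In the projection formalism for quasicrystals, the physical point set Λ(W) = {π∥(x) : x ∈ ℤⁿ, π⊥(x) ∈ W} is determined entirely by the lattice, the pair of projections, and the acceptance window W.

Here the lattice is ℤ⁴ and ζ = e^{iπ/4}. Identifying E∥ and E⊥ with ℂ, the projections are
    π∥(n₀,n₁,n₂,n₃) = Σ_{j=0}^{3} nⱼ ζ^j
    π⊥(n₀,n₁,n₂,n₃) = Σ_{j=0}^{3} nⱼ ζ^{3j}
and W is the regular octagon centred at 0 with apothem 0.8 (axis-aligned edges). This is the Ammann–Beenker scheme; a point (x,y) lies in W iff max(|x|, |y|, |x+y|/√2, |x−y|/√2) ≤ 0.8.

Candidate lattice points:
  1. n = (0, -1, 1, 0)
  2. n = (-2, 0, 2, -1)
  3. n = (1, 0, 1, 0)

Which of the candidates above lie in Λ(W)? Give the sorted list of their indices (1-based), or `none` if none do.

none

π⊥(n) = n₀ + n₁ζ³ + n₂ζ⁶ + n₃ζ⁹ where ζ = e^{iπ/4}.
#1 (0, -1, 1, 0): internal (0.7071, -1.7071); octagon support 1.7071 vs apothem 0.8 → ∉ W
#2 (-2, 0, 2, -1): internal (-2.7071, -2.7071); octagon support 3.8284 vs apothem 0.8 → ∉ W
#3 (1, 0, 1, 0): internal (1.0000, -1.0000); octagon support 1.4142 vs apothem 0.8 → ∉ W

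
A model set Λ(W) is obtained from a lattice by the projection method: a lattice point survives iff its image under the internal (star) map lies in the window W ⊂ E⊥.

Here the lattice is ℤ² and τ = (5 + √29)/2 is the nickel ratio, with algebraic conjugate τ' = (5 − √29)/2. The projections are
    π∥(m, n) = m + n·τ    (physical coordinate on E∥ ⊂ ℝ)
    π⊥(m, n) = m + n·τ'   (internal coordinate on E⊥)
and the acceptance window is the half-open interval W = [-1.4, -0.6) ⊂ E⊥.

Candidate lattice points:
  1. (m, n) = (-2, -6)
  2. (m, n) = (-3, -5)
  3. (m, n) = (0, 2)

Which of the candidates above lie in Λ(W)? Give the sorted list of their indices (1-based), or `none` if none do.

Compute τ' = (5−√29)/2 = -0.192582, so π⊥(m,n) = m -0.192582·n.
candidate 1: (m,n)=(-2,-6) → π∥ = -2-6·τ ≈ -33.155494, π⊥ = -2-6·τ' ≈ -0.844506 ∈ [-1.4, -0.6) ⇒ IN Λ
candidate 2: (m,n)=(-3,-5) → π∥ = -3-5·τ ≈ -28.962912, π⊥ = -3-5·τ' ≈ -2.037088 ∉ [-1.4, -0.6) ⇒ out
candidate 3: (m,n)=(0,2) → π∥ = 0+2·τ ≈ 10.385165, π⊥ = 0+2·τ' ≈ -0.385165 ∉ [-1.4, -0.6) ⇒ out

1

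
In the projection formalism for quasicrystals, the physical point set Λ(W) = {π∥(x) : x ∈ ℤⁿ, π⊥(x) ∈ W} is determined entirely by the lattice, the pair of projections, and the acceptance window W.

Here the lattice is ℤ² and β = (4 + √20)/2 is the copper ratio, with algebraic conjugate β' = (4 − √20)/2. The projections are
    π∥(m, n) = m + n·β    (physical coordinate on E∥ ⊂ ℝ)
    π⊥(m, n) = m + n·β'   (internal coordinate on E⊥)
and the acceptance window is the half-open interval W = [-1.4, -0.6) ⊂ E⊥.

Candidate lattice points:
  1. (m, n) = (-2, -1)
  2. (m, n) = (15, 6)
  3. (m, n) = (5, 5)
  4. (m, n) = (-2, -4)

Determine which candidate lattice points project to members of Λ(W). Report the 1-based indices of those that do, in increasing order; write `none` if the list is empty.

4

Numerically β ≈ 4.236068 and β' = −1/β ≈ -0.236068.
candidate 1: (m,n)=(-2,-1) → π∥ = -2-1·β ≈ -6.236068, π⊥ = -2-1·β' ≈ -1.763932 ∉ [-1.4, -0.6) ⇒ out
candidate 2: (m,n)=(15,6) → π∥ = 15+6·β ≈ 40.416408, π⊥ = 15+6·β' ≈ 13.583592 ∉ [-1.4, -0.6) ⇒ out
candidate 3: (m,n)=(5,5) → π∥ = 5+5·β ≈ 26.180340, π⊥ = 5+5·β' ≈ 3.819660 ∉ [-1.4, -0.6) ⇒ out
candidate 4: (m,n)=(-2,-4) → π∥ = -2-4·β ≈ -18.944272, π⊥ = -2-4·β' ≈ -1.055728 ∈ [-1.4, -0.6) ⇒ IN Λ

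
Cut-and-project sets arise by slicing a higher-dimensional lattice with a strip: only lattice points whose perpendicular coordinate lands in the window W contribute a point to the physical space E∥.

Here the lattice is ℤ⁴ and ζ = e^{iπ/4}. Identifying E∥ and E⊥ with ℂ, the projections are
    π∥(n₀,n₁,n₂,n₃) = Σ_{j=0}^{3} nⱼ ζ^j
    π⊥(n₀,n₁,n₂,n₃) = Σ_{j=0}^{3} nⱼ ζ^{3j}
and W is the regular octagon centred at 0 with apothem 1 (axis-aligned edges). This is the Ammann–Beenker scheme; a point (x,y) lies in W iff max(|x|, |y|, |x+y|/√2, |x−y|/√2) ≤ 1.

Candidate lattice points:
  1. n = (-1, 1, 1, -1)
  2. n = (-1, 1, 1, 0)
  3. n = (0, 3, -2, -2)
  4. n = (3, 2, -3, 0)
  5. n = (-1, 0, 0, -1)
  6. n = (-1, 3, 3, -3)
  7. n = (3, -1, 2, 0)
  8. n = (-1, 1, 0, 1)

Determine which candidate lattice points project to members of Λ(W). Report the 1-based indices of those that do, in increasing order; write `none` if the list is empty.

π⊥(n) = n₀ + n₁ζ³ + n₂ζ⁶ + n₃ζ⁹ where ζ = e^{iπ/4}.
candidate 1: n = (-1, 1, 1, -1) → π⊥ ≈ (-2.41421, -1.00000); max(|x|,|y|,|x±y|/√2) = 2.41421 > 1 ⇒ ∉ W
candidate 2: n = (-1, 1, 1, 0) → π⊥ ≈ (-1.70711, -0.29289); max(|x|,|y|,|x±y|/√2) = 1.70711 > 1 ⇒ ∉ W
candidate 3: n = (0, 3, -2, -2) → π⊥ ≈ (-3.53553, +2.70711); max(|x|,|y|,|x±y|/√2) = 4.41421 > 1 ⇒ ∉ W
candidate 4: n = (3, 2, -3, 0) → π⊥ ≈ (+1.58579, +4.41421); max(|x|,|y|,|x±y|/√2) = 4.41421 > 1 ⇒ ∉ W
candidate 5: n = (-1, 0, 0, -1) → π⊥ ≈ (-1.70711, -0.70711); max(|x|,|y|,|x±y|/√2) = 1.70711 > 1 ⇒ ∉ W
candidate 6: n = (-1, 3, 3, -3) → π⊥ ≈ (-5.24264, -3.00000); max(|x|,|y|,|x±y|/√2) = 5.82843 > 1 ⇒ ∉ W
candidate 7: n = (3, -1, 2, 0) → π⊥ ≈ (+3.70711, -2.70711); max(|x|,|y|,|x±y|/√2) = 4.53553 > 1 ⇒ ∉ W
candidate 8: n = (-1, 1, 0, 1) → π⊥ ≈ (-1.00000, +1.41421); max(|x|,|y|,|x±y|/√2) = 1.70711 > 1 ⇒ ∉ W

none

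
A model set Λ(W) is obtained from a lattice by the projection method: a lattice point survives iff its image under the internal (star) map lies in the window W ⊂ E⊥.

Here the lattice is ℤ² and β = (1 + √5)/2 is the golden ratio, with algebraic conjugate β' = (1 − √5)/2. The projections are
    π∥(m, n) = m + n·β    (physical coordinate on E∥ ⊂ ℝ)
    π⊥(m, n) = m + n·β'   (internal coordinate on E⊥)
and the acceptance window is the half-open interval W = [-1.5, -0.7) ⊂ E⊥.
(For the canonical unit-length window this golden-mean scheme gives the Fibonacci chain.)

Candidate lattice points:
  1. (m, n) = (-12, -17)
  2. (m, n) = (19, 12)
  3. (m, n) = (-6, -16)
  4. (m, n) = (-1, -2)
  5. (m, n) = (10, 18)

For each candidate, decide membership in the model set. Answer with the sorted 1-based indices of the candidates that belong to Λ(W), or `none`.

Numerically β ≈ 1.61803 and β' = −1/β ≈ -0.61803.
#1 (-12,-17): internal coord -12 + (-17)·β' = -1.49342; -1.49342 ∈ [-1.5, -0.7) → IN Λ
#2 (19,12): internal coord 19 + (12)·β' = +11.58359; +11.58359 ∉ [-1.5, -0.7) → out
#3 (-6,-16): internal coord -6 + (-16)·β' = +3.88854; +3.88854 ∉ [-1.5, -0.7) → out
#4 (-1,-2): internal coord -1 + (-2)·β' = +0.23607; +0.23607 ∉ [-1.5, -0.7) → out
#5 (10,18): internal coord 10 + (18)·β' = -1.12461; -1.12461 ∈ [-1.5, -0.7) → IN Λ

1, 5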